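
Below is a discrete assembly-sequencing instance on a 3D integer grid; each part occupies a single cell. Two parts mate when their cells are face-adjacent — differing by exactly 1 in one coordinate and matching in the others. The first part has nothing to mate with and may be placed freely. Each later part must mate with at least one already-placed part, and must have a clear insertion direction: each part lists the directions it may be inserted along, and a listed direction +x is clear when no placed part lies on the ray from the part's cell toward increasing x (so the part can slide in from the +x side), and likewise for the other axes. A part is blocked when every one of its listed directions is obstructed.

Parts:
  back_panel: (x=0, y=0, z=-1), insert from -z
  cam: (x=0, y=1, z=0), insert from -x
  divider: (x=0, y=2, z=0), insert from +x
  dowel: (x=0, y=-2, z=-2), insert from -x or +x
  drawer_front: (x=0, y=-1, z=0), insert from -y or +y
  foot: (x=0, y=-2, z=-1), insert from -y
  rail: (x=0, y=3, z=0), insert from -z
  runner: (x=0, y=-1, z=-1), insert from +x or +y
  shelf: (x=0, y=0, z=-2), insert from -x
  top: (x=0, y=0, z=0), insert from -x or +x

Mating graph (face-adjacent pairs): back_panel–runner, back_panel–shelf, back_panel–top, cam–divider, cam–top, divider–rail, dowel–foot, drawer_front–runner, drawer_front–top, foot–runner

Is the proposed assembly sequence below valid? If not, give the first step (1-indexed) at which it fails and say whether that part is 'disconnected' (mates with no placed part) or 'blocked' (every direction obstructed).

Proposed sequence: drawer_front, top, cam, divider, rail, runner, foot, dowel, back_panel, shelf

Valid

1. drawer_front@(0, -1, 0) [-y clear] — {drawer_front}
2. top@(0, 0, 0) [-x clear] — {drawer_front, top}
3. cam@(0, 1, 0) [-x clear] — {cam, drawer_front, top}
4. divider@(0, 2, 0) [+x clear] — {cam, divider, drawer_front, top}
5. rail@(0, 3, 0) [-z clear] — {cam, divider, drawer_front, rail, top}
6. runner@(0, -1, -1) [+x clear] — {cam, divider, drawer_front, rail, runner, top}
7. foot@(0, -2, -1) [-y clear] — {cam, divider, drawer_front, foot, rail, runner, top}
8. dowel@(0, -2, -2) [-x clear] — {cam, divider, dowel, drawer_front, foot, rail, runner, top}
9. back_panel@(0, 0, -1) [-z clear] — {back_panel, cam, divider, dowel, drawer_front, foot, rail, runner, top}
10. shelf@(0, 0, -2) [-x clear] — {back_panel, cam, divider, dowel, drawer_front, foot, rail, runner, shelf, top}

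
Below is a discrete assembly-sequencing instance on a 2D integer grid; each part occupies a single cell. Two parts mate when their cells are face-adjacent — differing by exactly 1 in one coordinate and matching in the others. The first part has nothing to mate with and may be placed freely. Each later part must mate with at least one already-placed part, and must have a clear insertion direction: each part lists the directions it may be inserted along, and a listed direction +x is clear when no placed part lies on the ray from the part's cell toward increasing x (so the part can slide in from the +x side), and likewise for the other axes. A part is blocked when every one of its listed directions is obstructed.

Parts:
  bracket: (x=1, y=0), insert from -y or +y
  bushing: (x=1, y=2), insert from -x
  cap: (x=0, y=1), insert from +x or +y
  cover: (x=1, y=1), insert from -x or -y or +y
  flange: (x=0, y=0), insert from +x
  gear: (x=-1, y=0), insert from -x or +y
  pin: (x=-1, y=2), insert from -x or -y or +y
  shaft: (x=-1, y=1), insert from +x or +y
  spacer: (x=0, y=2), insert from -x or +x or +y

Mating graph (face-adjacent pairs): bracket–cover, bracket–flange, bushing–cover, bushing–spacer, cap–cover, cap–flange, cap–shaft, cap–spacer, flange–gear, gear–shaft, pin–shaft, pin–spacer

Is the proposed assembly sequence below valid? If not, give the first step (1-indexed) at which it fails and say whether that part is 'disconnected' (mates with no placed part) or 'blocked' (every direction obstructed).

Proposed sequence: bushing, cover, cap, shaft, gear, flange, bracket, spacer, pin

1. bushing@(1, 2) [-x clear] — {bushing}
2. cover@(1, 1) [-x clear] — {bushing, cover}
3. cap@(0, 1) [+y clear] — {bushing, cap, cover}
4. shaft@(-1, 1) [+y clear] — {bushing, cap, cover, shaft}
5. gear@(-1, 0) [-x clear] — {bushing, cap, cover, gear, shaft}
6. flange@(0, 0) [+x clear] — {bushing, cap, cover, flange, gear, shaft}
7. bracket@(1, 0) [-y clear] — {bracket, bushing, cap, cover, flange, gear, shaft}
8. spacer@(0, 2) [-x clear] — {bracket, bushing, cap, cover, flange, gear, shaft, spacer}
9. pin@(-1, 2) [-x clear] — {bracket, bushing, cap, cover, flange, gear, pin, shaft, spacer}

Valid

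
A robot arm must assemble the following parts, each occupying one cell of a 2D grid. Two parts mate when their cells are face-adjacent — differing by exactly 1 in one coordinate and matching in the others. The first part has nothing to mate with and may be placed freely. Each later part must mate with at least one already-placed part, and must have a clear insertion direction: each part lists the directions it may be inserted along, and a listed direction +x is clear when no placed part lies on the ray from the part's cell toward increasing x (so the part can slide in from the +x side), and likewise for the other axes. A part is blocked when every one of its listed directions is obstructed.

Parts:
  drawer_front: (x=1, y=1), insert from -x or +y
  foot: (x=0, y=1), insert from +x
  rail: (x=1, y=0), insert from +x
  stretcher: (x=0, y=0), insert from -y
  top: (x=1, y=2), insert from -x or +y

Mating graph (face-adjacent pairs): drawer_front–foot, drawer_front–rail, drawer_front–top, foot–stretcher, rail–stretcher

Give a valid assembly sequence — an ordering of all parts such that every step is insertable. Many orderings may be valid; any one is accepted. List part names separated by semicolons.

stretcher; foot; rail; drawer_front; top

1. stretcher@(0, 0) [-y clear] — {stretcher}
2. foot@(0, 1) [+x clear] — {foot, stretcher}
3. rail@(1, 0) [+x clear] — {foot, rail, stretcher}
4. drawer_front@(1, 1) [+y clear] — {drawer_front, foot, rail, stretcher}
5. top@(1, 2) [-x clear] — {drawer_front, foot, rail, stretcher, top}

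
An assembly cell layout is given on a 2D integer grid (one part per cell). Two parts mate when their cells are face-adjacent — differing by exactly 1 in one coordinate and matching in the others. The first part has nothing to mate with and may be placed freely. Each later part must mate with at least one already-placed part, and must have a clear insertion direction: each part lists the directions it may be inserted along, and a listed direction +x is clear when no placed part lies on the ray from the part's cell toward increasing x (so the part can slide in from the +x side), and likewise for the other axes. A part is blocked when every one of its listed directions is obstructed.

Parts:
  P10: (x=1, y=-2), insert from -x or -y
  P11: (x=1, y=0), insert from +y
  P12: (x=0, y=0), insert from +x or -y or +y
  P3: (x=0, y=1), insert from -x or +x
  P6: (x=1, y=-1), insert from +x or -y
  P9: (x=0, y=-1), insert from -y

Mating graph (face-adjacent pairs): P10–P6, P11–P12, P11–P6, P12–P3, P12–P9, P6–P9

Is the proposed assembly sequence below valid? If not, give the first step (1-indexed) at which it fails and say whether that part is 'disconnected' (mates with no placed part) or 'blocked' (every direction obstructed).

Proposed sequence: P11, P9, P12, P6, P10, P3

1. P11@(1, 0) [+y clear] — {P11}
2. P9@(0, -1) — no placed neighbour ⇒ disconnected

Invalid at step 2 (disconnected)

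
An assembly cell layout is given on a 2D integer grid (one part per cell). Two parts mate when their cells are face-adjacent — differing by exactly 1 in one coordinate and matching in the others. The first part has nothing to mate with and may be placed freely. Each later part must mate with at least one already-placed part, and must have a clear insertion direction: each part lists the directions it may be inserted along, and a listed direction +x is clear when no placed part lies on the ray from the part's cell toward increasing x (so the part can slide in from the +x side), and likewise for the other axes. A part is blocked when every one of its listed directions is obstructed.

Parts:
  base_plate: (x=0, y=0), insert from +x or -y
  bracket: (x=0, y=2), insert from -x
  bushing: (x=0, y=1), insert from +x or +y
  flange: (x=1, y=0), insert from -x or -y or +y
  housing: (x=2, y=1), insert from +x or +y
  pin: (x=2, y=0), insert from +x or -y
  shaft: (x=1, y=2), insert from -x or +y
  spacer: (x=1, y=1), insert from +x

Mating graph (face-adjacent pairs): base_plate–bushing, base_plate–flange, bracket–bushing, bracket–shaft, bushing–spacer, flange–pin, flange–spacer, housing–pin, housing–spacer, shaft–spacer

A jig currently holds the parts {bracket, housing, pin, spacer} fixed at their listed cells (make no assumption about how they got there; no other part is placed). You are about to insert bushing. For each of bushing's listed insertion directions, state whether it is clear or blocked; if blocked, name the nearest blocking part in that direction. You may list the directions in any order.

+x: nearest on ray is spacer@(1, 1) ⇒ blocked
+y: nearest on ray is bracket@(0, 2) ⇒ blocked

+x: blocked by spacer; +y: blocked by bracket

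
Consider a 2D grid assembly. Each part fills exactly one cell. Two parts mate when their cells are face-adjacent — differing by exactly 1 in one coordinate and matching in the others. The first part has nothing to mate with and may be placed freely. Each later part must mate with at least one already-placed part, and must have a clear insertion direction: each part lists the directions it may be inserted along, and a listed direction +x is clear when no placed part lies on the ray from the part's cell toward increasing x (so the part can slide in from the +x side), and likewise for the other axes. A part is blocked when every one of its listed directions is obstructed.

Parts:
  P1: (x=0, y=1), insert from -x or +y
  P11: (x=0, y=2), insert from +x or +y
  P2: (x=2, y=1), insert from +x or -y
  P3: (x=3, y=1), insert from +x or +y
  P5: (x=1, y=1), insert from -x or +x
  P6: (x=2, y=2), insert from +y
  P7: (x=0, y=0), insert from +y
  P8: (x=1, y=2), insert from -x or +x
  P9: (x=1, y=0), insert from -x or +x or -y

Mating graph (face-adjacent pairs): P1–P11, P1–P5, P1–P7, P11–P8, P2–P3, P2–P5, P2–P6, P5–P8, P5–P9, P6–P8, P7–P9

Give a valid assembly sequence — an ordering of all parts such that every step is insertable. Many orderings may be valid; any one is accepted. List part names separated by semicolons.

1. P6@(2, 2) [+y clear] — {P6}
2. P2@(2, 1) [+x clear] — {P2, P6}
3. P5@(1, 1) [-x clear] — {P2, P5, P6}
4. P3@(3, 1) [+x clear] — {P2, P3, P5, P6}
5. P9@(1, 0) [-x clear] — {P2, P3, P5, P6, P9}
6. P7@(0, 0) [+y clear] — {P2, P3, P5, P6, P7, P9}
7. P1@(0, 1) [-x clear] — {P1, P2, P3, P5, P6, P7, P9}
8. P8@(1, 2) [-x clear] — {P1, P2, P3, P5, P6, P7, P8, P9}
9. P11@(0, 2) [+y clear] — {P1, P11, P2, P3, P5, P6, P7, P8, P9}

P6; P2; P5; P3; P9; P7; P1; P8; P11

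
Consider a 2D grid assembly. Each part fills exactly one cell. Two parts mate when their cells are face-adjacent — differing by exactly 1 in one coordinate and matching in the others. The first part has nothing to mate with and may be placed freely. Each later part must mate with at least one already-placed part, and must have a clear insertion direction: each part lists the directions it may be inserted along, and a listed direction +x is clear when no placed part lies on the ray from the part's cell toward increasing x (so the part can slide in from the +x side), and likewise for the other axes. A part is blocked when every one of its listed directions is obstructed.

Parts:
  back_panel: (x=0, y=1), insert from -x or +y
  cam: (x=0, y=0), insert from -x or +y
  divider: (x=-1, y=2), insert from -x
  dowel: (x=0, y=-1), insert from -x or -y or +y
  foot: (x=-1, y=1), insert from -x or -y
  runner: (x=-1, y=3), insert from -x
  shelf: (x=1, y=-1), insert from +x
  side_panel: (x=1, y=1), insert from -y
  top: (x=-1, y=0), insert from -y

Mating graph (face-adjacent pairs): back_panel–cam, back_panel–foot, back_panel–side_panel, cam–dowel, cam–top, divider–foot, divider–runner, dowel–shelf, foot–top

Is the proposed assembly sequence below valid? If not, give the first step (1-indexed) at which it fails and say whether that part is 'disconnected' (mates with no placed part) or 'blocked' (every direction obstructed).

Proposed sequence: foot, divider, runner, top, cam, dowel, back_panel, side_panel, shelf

1. foot@(-1, 1) [-x clear] — {foot}
2. divider@(-1, 2) [-x clear] — {divider, foot}
3. runner@(-1, 3) [-x clear] — {divider, foot, runner}
4. top@(-1, 0) [-y clear] — {divider, foot, runner, top}
5. cam@(0, 0) [+y clear] — {cam, divider, foot, runner, top}
6. dowel@(0, -1) [-x clear] — {cam, divider, dowel, foot, runner, top}
7. back_panel@(0, 1) [+y clear] — {back_panel, cam, divider, dowel, foot, runner, top}
8. side_panel@(1, 1) [-y clear] — {back_panel, cam, divider, dowel, foot, runner, side_panel, top}
9. shelf@(1, -1) [+x clear] — {back_panel, cam, divider, dowel, foot, runner, shelf, side_panel, top}

Valid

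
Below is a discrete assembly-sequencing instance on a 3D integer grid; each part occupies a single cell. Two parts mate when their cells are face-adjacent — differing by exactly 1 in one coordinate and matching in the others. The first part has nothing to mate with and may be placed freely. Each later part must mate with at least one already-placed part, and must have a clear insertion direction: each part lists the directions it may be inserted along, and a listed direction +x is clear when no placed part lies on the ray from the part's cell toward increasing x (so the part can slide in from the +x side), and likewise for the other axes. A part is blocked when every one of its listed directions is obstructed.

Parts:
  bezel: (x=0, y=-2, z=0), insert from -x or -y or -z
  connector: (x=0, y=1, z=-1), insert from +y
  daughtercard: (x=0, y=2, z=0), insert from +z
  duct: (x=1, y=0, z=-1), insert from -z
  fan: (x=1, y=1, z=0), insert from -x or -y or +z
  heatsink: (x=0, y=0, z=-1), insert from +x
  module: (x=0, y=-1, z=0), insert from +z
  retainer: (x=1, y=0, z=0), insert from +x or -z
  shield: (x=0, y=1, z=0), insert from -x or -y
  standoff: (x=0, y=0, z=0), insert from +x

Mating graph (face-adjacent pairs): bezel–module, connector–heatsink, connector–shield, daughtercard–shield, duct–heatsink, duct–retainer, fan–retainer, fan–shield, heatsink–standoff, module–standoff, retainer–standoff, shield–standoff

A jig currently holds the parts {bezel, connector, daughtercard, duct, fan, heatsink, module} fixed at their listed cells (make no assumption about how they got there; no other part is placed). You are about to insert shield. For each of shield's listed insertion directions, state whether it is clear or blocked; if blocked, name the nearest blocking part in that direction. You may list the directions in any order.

-x: clear; -y: blocked by module

-x: ray from shield(0, 1, 0) has no placed part ⇒ clear
-y: nearest on ray is module@(0, -1, 0) ⇒ blocked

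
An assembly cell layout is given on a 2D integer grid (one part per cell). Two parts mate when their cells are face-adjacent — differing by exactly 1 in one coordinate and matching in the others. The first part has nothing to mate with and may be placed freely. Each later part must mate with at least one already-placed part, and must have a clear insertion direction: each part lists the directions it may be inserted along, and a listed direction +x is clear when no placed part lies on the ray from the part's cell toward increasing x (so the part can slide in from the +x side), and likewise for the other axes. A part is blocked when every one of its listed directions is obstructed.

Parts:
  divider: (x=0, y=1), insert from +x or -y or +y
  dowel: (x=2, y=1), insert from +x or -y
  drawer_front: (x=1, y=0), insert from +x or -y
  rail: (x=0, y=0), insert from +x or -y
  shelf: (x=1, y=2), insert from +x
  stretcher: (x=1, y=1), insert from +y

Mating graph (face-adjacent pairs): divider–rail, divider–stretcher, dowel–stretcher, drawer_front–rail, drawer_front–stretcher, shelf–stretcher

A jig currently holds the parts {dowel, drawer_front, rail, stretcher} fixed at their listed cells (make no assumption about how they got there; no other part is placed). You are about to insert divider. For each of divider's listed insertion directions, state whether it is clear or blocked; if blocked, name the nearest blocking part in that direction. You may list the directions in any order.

+x: nearest on ray is stretcher@(1, 1) ⇒ blocked
-y: nearest on ray is rail@(0, 0) ⇒ blocked
+y: ray from divider(0, 1) has no placed part ⇒ clear

+x: blocked by stretcher; +y: clear; -y: blocked by rail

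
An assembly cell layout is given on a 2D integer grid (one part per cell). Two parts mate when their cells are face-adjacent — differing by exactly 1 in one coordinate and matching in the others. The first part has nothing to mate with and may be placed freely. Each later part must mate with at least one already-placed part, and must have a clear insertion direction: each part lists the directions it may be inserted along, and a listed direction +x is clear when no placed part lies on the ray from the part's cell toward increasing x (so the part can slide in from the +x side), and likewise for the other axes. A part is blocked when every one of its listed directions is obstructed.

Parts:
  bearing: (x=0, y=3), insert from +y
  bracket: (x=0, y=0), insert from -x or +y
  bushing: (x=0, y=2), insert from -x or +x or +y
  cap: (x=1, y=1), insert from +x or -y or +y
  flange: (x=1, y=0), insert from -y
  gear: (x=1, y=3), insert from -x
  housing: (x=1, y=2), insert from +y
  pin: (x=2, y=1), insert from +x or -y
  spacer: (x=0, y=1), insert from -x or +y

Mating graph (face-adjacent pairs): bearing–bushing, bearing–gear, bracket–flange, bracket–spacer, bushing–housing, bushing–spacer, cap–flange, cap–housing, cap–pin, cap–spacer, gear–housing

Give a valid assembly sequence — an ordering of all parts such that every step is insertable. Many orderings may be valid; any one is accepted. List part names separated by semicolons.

1. pin@(2, 1) [+x clear] — {pin}
2. cap@(1, 1) [-y clear] — {cap, pin}
3. housing@(1, 2) [+y clear] — {cap, housing, pin}
4. bushing@(0, 2) [-x clear] — {bushing, cap, housing, pin}
5. gear@(1, 3) [-x clear] — {bushing, cap, gear, housing, pin}
6. bearing@(0, 3) [+y clear] — {bearing, bushing, cap, gear, housing, pin}
7. flange@(1, 0) [-y clear] — {bearing, bushing, cap, flange, gear, housing, pin}
8. bracket@(0, 0) [-x clear] — {bearing, bracket, bushing, cap, flange, gear, housing, pin}
9. spacer@(0, 1) [-x clear] — {bearing, bracket, bushing, cap, flange, gear, housing, pin, spacer}

pin; cap; housing; bushing; gear; bearing; flange; bracket; spacer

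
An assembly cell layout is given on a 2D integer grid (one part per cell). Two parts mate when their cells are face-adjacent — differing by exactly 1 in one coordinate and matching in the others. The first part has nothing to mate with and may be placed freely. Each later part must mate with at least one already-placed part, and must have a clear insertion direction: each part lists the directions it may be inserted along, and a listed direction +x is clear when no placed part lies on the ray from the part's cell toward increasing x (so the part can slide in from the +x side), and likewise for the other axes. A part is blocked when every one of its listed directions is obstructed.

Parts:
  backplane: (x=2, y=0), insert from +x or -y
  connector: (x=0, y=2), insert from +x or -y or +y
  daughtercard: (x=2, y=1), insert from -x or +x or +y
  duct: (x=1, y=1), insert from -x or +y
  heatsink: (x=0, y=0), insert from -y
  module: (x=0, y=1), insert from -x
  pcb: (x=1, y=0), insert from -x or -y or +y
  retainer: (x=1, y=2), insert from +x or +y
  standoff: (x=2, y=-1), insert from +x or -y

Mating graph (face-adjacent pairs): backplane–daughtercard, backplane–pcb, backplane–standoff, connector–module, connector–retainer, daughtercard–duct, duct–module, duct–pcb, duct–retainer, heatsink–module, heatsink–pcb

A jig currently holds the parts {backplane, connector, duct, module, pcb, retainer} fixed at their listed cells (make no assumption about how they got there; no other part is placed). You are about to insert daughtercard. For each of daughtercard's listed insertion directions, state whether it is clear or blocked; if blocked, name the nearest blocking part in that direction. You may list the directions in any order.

+x: clear; +y: clear; -x: blocked by duct

-x: nearest on ray is duct@(1, 1) ⇒ blocked
+x: ray from daughtercard(2, 1) has no placed part ⇒ clear
+y: ray from daughtercard(2, 1) has no placed part ⇒ clear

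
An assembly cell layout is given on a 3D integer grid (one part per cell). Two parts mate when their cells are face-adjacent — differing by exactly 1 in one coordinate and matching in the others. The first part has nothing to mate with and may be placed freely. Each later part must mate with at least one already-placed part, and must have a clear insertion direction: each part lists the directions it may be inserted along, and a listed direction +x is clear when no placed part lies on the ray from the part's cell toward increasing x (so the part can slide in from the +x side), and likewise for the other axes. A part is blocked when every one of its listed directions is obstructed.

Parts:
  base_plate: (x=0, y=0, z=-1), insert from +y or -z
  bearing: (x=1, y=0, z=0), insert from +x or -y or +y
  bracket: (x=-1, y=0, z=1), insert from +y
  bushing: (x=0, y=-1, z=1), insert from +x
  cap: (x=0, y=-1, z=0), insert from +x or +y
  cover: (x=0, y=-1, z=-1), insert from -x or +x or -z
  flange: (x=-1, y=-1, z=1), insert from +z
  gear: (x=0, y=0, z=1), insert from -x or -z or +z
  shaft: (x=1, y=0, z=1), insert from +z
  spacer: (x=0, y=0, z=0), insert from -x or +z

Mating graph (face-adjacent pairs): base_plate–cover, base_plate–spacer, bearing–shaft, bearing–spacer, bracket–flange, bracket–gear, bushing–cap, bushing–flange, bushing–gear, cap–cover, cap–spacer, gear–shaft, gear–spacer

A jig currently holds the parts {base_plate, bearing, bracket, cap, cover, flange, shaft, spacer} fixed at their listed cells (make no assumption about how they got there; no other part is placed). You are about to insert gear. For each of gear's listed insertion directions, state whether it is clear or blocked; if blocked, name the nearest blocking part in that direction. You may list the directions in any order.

+z: clear; -x: blocked by bracket; -z: blocked by spacer

-x: nearest on ray is bracket@(-1, 0, 1) ⇒ blocked
-z: nearest on ray is spacer@(0, 0, 0) ⇒ blocked
+z: ray from gear(0, 0, 1) has no placed part ⇒ clear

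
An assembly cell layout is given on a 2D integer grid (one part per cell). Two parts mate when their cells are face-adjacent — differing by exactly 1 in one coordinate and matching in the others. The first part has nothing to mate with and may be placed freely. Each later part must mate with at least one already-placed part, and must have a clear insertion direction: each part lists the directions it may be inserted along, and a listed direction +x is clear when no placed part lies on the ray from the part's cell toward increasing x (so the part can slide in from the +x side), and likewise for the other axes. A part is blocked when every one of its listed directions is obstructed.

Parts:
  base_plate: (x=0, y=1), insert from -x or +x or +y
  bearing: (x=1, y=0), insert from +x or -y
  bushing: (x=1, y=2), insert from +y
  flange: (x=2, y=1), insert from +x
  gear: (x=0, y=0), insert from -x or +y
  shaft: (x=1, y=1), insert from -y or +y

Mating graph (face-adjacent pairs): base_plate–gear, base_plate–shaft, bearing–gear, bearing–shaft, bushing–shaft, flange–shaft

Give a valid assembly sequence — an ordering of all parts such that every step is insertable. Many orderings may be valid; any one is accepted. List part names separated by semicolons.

bearing; gear; shaft; base_plate; bushing; flange

1. bearing@(1, 0) [+x clear] — {bearing}
2. gear@(0, 0) [-x clear] — {bearing, gear}
3. shaft@(1, 1) [+y clear] — {bearing, gear, shaft}
4. base_plate@(0, 1) [-x clear] — {base_plate, bearing, gear, shaft}
5. bushing@(1, 2) [+y clear] — {base_plate, bearing, bushing, gear, shaft}
6. flange@(2, 1) [+x clear] — {base_plate, bearing, bushing, flange, gear, shaft}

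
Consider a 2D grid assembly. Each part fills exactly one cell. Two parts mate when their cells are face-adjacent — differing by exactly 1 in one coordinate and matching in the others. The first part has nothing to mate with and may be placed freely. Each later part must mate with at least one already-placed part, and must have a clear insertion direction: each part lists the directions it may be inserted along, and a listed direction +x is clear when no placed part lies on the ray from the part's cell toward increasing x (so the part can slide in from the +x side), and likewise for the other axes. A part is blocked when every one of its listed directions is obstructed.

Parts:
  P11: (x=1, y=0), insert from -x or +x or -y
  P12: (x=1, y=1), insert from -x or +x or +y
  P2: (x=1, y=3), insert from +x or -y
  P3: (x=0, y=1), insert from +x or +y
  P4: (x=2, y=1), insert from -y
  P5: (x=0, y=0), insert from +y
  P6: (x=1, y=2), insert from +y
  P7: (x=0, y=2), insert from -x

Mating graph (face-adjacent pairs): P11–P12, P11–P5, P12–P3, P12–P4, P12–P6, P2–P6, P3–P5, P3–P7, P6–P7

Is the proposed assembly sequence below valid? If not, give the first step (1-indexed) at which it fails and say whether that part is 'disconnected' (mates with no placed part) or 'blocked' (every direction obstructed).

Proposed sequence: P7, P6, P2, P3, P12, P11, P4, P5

1. P7@(0, 2) [-x clear] — {P7}
2. P6@(1, 2) [+y clear] — {P6, P7}
3. P2@(1, 3) [+x clear] — {P2, P6, P7}
4. P3@(0, 1) [+x clear] — {P2, P3, P6, P7}
5. P12@(1, 1) [+x clear] — {P12, P2, P3, P6, P7}
6. P11@(1, 0) [-x clear] — {P11, P12, P2, P3, P6, P7}
7. P4@(2, 1) [-y clear] — {P11, P12, P2, P3, P4, P6, P7}
8. P5@(0, 0) — +y all obstructed ⇒ blocked

Invalid at step 8 (blocked)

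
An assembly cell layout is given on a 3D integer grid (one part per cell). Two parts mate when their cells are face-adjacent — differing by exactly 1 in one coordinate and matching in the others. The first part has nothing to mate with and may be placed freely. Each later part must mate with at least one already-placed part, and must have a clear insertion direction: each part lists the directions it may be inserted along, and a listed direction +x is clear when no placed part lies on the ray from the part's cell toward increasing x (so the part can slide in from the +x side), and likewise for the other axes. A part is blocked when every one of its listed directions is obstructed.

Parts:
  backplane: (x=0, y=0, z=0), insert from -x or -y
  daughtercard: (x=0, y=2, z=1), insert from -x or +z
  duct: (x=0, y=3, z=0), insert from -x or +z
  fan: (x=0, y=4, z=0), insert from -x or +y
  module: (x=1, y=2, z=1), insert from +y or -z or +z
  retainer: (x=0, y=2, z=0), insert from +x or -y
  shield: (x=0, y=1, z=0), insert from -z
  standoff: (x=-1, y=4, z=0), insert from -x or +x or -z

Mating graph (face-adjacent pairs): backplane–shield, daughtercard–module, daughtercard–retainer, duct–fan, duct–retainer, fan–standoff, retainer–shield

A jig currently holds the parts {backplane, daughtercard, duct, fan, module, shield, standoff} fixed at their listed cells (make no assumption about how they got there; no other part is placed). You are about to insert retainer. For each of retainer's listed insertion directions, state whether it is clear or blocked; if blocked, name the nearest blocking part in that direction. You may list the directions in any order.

+x: ray from retainer(0, 2, 0) has no placed part ⇒ clear
-y: nearest on ray is shield@(0, 1, 0) ⇒ blocked

+x: clear; -y: blocked by shield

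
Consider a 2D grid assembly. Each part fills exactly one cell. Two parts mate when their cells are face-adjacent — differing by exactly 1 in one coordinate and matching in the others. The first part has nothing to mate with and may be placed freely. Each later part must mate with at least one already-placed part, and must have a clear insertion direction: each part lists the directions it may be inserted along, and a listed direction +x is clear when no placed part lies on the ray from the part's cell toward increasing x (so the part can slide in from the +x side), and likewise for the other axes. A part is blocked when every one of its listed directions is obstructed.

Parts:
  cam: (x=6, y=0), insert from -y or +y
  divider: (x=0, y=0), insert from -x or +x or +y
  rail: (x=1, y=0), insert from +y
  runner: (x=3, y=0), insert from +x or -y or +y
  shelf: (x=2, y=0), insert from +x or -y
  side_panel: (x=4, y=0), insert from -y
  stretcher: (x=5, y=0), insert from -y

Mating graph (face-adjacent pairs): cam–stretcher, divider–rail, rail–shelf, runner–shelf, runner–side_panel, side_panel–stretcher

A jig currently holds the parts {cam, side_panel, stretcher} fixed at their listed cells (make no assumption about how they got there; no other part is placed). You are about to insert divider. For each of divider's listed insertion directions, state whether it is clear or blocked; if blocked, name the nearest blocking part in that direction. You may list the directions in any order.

-x: ray from divider(0, 0) has no placed part ⇒ clear
+x: nearest on ray is side_panel@(4, 0) ⇒ blocked
+y: ray from divider(0, 0) has no placed part ⇒ clear

+x: blocked by side_panel; +y: clear; -x: clear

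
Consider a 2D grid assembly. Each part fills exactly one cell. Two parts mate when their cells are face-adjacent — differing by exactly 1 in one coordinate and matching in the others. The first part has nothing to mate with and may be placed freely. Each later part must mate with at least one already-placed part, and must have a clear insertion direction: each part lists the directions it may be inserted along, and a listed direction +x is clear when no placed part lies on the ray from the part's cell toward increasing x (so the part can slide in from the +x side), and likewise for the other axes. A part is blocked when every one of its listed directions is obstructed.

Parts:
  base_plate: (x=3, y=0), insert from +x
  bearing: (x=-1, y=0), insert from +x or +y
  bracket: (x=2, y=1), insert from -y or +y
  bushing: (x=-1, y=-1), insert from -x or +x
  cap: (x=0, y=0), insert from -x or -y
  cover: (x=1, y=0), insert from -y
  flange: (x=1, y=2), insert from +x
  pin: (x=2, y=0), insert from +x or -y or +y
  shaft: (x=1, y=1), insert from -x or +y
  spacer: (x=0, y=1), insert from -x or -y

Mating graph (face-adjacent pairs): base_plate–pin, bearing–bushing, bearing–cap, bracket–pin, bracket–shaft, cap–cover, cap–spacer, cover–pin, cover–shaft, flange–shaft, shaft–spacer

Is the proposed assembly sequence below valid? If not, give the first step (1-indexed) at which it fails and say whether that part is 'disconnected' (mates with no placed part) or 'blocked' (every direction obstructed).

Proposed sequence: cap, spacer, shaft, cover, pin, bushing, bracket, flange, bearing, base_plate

Invalid at step 6 (disconnected)

1. cap@(0, 0) [-x clear] — {cap}
2. spacer@(0, 1) [-x clear] — {cap, spacer}
3. shaft@(1, 1) [+y clear] — {cap, shaft, spacer}
4. cover@(1, 0) [-y clear] — {cap, cover, shaft, spacer}
5. pin@(2, 0) [+x clear] — {cap, cover, pin, shaft, spacer}
6. bushing@(-1, -1) — no placed neighbour ⇒ disconnected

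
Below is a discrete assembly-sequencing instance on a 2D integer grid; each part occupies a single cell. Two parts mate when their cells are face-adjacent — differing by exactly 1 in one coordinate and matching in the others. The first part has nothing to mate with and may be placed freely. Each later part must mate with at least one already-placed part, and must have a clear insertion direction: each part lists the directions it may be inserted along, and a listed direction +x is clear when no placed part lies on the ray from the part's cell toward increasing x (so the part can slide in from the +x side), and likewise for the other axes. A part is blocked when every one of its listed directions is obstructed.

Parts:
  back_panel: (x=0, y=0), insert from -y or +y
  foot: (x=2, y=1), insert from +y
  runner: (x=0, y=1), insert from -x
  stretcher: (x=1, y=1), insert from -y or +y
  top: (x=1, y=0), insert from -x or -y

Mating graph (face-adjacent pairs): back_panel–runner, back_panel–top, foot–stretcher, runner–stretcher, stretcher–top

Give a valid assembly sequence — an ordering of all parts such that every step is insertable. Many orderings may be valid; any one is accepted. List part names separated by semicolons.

1. back_panel@(0, 0) [-y clear] — {back_panel}
2. runner@(0, 1) [-x clear] — {back_panel, runner}
3. stretcher@(1, 1) [-y clear] — {back_panel, runner, stretcher}
4. foot@(2, 1) [+y clear] — {back_panel, foot, runner, stretcher}
5. top@(1, 0) [-y clear] — {back_panel, foot, runner, stretcher, top}

back_panel; runner; stretcher; foot; top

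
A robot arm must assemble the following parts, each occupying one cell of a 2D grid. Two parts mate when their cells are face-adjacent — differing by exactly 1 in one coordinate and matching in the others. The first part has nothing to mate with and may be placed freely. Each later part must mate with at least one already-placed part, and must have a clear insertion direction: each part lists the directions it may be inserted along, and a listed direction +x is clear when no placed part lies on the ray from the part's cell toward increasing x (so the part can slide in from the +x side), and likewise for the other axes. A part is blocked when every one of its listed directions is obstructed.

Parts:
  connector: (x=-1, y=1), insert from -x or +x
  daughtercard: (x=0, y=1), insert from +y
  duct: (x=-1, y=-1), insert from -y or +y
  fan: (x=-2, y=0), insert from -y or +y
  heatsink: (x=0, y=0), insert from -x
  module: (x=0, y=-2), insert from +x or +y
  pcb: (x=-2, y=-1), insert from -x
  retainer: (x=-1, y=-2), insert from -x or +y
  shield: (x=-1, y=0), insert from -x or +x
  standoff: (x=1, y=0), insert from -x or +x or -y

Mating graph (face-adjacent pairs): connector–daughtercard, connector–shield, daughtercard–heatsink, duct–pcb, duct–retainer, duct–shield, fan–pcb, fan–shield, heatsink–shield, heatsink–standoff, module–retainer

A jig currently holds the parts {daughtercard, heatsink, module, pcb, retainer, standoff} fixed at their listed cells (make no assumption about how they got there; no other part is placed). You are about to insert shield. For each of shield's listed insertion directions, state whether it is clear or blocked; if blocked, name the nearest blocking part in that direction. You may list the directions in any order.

+x: blocked by heatsink; -x: clear

-x: ray from shield(-1, 0) has no placed part ⇒ clear
+x: nearest on ray is heatsink@(0, 0) ⇒ blocked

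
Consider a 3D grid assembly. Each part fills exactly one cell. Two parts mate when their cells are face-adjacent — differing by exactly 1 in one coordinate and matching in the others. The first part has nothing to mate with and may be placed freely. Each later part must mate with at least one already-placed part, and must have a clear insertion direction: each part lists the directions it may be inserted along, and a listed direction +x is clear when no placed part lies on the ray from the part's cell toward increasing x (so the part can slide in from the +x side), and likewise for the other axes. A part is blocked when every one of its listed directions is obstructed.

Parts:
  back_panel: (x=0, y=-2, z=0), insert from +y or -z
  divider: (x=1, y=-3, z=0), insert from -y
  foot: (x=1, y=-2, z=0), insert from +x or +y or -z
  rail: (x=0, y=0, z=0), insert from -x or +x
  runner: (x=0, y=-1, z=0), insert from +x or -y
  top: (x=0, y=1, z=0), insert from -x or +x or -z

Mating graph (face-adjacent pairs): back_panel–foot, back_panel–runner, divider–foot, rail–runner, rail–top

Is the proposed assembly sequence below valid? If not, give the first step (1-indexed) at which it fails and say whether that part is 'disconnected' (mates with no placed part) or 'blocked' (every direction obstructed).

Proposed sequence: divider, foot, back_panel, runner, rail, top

1. divider@(1, -3, 0) [-y clear] — {divider}
2. foot@(1, -2, 0) [+x clear] — {divider, foot}
3. back_panel@(0, -2, 0) [+y clear] — {back_panel, divider, foot}
4. runner@(0, -1, 0) [+x clear] — {back_panel, divider, foot, runner}
5. rail@(0, 0, 0) [-x clear] — {back_panel, divider, foot, rail, runner}
6. top@(0, 1, 0) [-x clear] — {back_panel, divider, foot, rail, runner, top}

Valid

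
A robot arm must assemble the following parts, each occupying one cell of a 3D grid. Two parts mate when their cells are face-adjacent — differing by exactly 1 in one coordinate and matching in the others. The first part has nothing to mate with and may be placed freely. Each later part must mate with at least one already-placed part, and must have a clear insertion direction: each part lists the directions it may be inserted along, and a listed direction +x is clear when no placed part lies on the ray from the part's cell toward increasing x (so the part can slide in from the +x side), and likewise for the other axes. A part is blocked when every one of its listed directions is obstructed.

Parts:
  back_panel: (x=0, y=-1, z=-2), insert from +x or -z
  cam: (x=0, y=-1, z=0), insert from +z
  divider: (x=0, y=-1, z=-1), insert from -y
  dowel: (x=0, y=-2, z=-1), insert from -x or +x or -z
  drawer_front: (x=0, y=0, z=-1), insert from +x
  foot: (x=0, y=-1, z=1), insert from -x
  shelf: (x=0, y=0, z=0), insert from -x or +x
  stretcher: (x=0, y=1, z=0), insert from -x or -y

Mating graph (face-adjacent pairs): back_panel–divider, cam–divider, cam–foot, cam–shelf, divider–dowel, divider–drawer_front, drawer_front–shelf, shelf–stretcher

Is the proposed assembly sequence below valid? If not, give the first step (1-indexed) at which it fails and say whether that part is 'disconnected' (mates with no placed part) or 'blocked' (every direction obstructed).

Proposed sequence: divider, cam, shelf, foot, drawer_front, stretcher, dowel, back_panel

Valid

1. divider@(0, -1, -1) [-y clear] — {divider}
2. cam@(0, -1, 0) [+z clear] — {cam, divider}
3. shelf@(0, 0, 0) [-x clear] — {cam, divider, shelf}
4. foot@(0, -1, 1) [-x clear] — {cam, divider, foot, shelf}
5. drawer_front@(0, 0, -1) [+x clear] — {cam, divider, drawer_front, foot, shelf}
6. stretcher@(0, 1, 0) [-x clear] — {cam, divider, drawer_front, foot, shelf, stretcher}
7. dowel@(0, -2, -1) [-x clear] — {cam, divider, dowel, drawer_front, foot, shelf, stretcher}
8. back_panel@(0, -1, -2) [+x clear] — {back_panel, cam, divider, dowel, drawer_front, foot, shelf, stretcher}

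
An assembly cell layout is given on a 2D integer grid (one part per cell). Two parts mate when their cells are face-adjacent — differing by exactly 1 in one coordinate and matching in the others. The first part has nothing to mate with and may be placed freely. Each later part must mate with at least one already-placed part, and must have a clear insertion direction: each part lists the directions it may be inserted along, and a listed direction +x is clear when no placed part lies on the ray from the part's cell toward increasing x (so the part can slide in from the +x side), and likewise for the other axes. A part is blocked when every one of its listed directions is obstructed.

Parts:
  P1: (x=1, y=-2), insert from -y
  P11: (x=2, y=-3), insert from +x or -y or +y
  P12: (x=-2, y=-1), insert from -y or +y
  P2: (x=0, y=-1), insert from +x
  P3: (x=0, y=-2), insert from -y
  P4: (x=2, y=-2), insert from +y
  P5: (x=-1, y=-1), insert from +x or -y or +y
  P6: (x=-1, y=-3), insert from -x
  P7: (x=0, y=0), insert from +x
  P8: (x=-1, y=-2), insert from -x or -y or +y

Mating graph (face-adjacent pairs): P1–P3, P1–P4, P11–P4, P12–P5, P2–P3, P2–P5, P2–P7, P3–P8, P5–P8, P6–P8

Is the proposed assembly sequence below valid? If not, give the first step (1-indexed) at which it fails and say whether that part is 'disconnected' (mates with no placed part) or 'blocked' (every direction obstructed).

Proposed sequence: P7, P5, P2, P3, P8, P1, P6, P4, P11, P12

1. P7@(0, 0) [+x clear] — {P7}
2. P5@(-1, -1) — no placed neighbour ⇒ disconnected

Invalid at step 2 (disconnected)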